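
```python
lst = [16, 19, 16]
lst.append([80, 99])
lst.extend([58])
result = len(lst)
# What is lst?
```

After line 1: lst = [16, 19, 16]
After line 2 (append adds [80, 99] as single element): lst = [16, 19, 16, [80, 99]]
After line 3 (extend unpacks [58], adds 58): lst = [16, 19, 16, [80, 99], 58]
After line 4: result = len(lst) = 5

[16, 19, 16, [80, 99], 58]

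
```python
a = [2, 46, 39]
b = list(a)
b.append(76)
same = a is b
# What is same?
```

After line 1: a = [2, 46, 39]
After line 2 (b = list(a) is a shallow copy, new object): a = [2, 46, 39], b = [2, 46, 39]
After line 3 (append only mutates b): a = [2, 46, 39], b = [2, 46, 39, 76]
After line 4 (same = a is b; different objects -> False): same = False

False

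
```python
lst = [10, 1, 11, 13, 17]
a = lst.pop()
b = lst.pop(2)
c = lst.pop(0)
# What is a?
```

After line 1: lst = [10, 1, 11, 13, 17]
After line 2 (pop() -> a = 17): lst = [10, 1, 11, 13]
After line 3 (pop(2) -> b = 11): lst = [10, 1, 13]
After line 4 (pop(0) -> c = 10): lst = [1, 13]

17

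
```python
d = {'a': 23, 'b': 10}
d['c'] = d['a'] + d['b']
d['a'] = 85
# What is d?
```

After line 1: d = {'a': 23, 'b': 10}
After line 2 (d['c'] = 23 + 10): d = {'a': 23, 'b': 10, 'c': 33}
After line 3: d = {'a': 85, 'b': 10, 'c': 33}

{'a': 85, 'b': 10, 'c': 33}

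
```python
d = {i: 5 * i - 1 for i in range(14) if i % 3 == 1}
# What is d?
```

{1: 4, 4: 19, 7: 34, 10: 49, 13: 64}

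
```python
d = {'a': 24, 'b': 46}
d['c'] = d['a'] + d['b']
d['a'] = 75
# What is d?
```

After line 1: d = {'a': 24, 'b': 46}
After line 2 (d['c'] = 24 + 46): d = {'a': 24, 'b': 46, 'c': 70}
After line 3: d = {'a': 75, 'b': 46, 'c': 70}

{'a': 75, 'b': 46, 'c': 70}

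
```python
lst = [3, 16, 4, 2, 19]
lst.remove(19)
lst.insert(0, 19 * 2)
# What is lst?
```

After line 1: lst = [3, 16, 4, 2, 19]
After line 2 (remove first 19): lst = [3, 16, 4, 2]
After line 3 (insert 38 at index 0): lst = [38, 3, 16, 4, 2]

[38, 3, 16, 4, 2]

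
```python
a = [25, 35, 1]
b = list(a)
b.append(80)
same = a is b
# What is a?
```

After line 1: a = [25, 35, 1]
After line 2 (b = list(a) is a shallow copy, new object): a = [25, 35, 1], b = [25, 35, 1]
After line 3 (append only mutates b): a = [25, 35, 1], b = [25, 35, 1, 80]
After line 4 (same = a is b; different objects -> False): same = False

[25, 35, 1]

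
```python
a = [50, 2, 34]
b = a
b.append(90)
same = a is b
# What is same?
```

After line 1: a = [50, 2, 34]
After line 2 (b = a is an alias, same object): a = [50, 2, 34], b = [50, 2, 34]
After line 3 (b.append mutates the shared list): a = [50, 2, 34, 90], b = [50, 2, 34, 90]
After line 4 (same = a is b; same object -> True): same = True

True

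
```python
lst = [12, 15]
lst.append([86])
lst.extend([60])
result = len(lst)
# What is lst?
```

After line 1: lst = [12, 15]
After line 2 (append adds [86] as single element): lst = [12, 15, [86]]
After line 3 (extend unpacks [60], adds 60): lst = [12, 15, [86], 60]
After line 4: result = len(lst) = 4

[12, 15, [86], 60]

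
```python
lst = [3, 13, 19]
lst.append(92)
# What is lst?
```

[3, 13, 19, 92]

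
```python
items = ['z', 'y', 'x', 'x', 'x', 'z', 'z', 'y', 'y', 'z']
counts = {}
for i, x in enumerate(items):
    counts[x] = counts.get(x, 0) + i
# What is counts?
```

Initial: counts = {}, items = ['z', 'y', 'x', 'x', 'x', 'z', 'z', 'y', 'y', 'z']
i=0, x='z': counts = {'z': 0}
i=1, x='y': counts = {'z': 0, 'y': 1}
i=2, x='x': counts = {'z': 0, 'y': 1, 'x': 2}
i=3, x='x': counts = {'z': 0, 'y': 1, 'x': 5}
i=4, x='x': counts = {'z': 0, 'y': 1, 'x': 9}
i=5, x='z': counts = {'z': 5, 'y': 1, 'x': 9}
i=6, x='z': counts = {'z': 11, 'y': 1, 'x': 9}
i=7, x='y': counts = {'z': 11, 'y': 8, 'x': 9}
i=8, x='y': counts = {'z': 11, 'y': 16, 'x': 9}
i=9, x='z': counts = {'z': 20, 'y': 16, 'x': 9}

{'z': 20, 'y': 16, 'x': 9}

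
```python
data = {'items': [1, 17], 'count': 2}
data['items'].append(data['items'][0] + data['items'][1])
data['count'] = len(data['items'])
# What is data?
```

After line 1: data = {'items': [1, 17], 'count': 2}
After line 2 (append 1 + 17 = 18): data = {'items': [1, 17, 18], 'count': 2}
After line 3 (count = len(items) = 3): data = {'items': [1, 17, 18], 'count': 3}

{'items': [1, 17, 18], 'count': 3}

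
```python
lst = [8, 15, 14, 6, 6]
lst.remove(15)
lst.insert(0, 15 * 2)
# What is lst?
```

After line 1: lst = [8, 15, 14, 6, 6]
After line 2 (remove first 15): lst = [8, 14, 6, 6]
After line 3 (insert 30 at index 0): lst = [30, 8, 14, 6, 6]

[30, 8, 14, 6, 6]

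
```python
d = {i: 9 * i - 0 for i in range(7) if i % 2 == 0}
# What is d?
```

{0: 0, 2: 18, 4: 36, 6: 54}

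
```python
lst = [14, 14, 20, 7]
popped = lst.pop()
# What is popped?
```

7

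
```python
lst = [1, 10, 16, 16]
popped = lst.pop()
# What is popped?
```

16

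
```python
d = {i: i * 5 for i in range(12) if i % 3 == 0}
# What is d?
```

{0: 0, 3: 15, 6: 30, 9: 45}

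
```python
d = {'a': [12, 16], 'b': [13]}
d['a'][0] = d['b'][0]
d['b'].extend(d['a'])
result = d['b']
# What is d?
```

After line 1: d = {'a': [12, 16], 'b': [13]}
After line 2 (a[0] = b[0] = 13): d = {'a': [13, 16], 'b': [13]}
After line 3 (b.extend(a) appends [13, 16]): d = {'a': [13, 16], 'b': [13, 13, 16]}
After line 4: result = d['b'] = [13, 13, 16]

{'a': [13, 16], 'b': [13, 13, 16]}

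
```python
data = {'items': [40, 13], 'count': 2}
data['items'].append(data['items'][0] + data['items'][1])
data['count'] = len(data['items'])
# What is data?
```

After line 1: data = {'items': [40, 13], 'count': 2}
After line 2 (append 40 + 13 = 53): data = {'items': [40, 13, 53], 'count': 2}
After line 3 (count = len(items) = 3): data = {'items': [40, 13, 53], 'count': 3}

{'items': [40, 13, 53], 'count': 3}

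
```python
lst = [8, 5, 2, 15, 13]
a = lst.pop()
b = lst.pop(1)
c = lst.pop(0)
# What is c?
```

After line 1: lst = [8, 5, 2, 15, 13]
After line 2 (pop() -> a = 13): lst = [8, 5, 2, 15]
After line 3 (pop(1) -> b = 5): lst = [8, 2, 15]
After line 4 (pop(0) -> c = 8): lst = [2, 15]

8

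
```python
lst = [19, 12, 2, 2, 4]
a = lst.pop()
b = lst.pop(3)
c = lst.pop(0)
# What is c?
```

After line 1: lst = [19, 12, 2, 2, 4]
After line 2 (pop() -> a = 4): lst = [19, 12, 2, 2]
After line 3 (pop(3) -> b = 2): lst = [19, 12, 2]
After line 4 (pop(0) -> c = 19): lst = [12, 2]

19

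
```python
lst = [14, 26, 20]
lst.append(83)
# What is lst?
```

[14, 26, 20, 83]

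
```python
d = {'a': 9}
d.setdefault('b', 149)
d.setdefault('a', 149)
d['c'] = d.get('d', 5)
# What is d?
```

After line 1: d = {'a': 9}
After line 2 (setdefault adds 'b'=149): d = {'a': 9, 'b': 149}
After line 3 (setdefault 'a' no-op, already exists): d = {'a': 9, 'b': 149}
After line 4 (get('d', 5) returns default since 'd' not in d): d = {'a': 9, 'b': 149, 'c': 5}

{'a': 9, 'b': 149, 'c': 5}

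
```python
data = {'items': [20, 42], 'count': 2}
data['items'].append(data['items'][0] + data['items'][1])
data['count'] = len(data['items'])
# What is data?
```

After line 1: data = {'items': [20, 42], 'count': 2}
After line 2 (append 20 + 42 = 62): data = {'items': [20, 42, 62], 'count': 2}
After line 3 (count = len(items) = 3): data = {'items': [20, 42, 62], 'count': 3}

{'items': [20, 42, 62], 'count': 3}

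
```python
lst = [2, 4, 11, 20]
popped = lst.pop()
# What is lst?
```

[2, 4, 11]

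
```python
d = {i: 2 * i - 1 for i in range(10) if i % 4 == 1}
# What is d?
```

{1: 1, 5: 9, 9: 17}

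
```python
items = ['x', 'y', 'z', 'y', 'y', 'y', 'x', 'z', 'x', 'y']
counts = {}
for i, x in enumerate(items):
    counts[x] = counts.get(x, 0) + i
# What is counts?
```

Initial: counts = {}, items = ['x', 'y', 'z', 'y', 'y', 'y', 'x', 'z', 'x', 'y']
i=0, x='x': counts = {'x': 0}
i=1, x='y': counts = {'x': 0, 'y': 1}
i=2, x='z': counts = {'x': 0, 'y': 1, 'z': 2}
i=3, x='y': counts = {'x': 0, 'y': 4, 'z': 2}
i=4, x='y': counts = {'x': 0, 'y': 8, 'z': 2}
i=5, x='y': counts = {'x': 0, 'y': 13, 'z': 2}
i=6, x='x': counts = {'x': 6, 'y': 13, 'z': 2}
i=7, x='z': counts = {'x': 6, 'y': 13, 'z': 9}
i=8, x='x': counts = {'x': 14, 'y': 13, 'z': 9}
i=9, x='y': counts = {'x': 14, 'y': 22, 'z': 9}

{'x': 14, 'y': 22, 'z': 9}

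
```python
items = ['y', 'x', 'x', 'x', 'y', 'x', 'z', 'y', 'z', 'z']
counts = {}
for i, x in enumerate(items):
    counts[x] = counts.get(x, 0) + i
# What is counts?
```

Initial: counts = {}, items = ['y', 'x', 'x', 'x', 'y', 'x', 'z', 'y', 'z', 'z']
i=0, x='y': counts = {'y': 0}
i=1, x='x': counts = {'y': 0, 'x': 1}
i=2, x='x': counts = {'y': 0, 'x': 3}
i=3, x='x': counts = {'y': 0, 'x': 6}
i=4, x='y': counts = {'y': 4, 'x': 6}
i=5, x='x': counts = {'y': 4, 'x': 11}
i=6, x='z': counts = {'y': 4, 'x': 11, 'z': 6}
i=7, x='y': counts = {'y': 11, 'x': 11, 'z': 6}
i=8, x='z': counts = {'y': 11, 'x': 11, 'z': 14}
i=9, x='z': counts = {'y': 11, 'x': 11, 'z': 23}

{'y': 11, 'x': 11, 'z': 23}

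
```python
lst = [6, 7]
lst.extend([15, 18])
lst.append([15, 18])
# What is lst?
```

After line 1: lst = [6, 7]
After line 2 (extend unpacks [15, 18]): lst = [6, 7, 15, 18]
After line 3 (append adds [15, 18] as single element): lst = [6, 7, 15, 18, [15, 18]]

[6, 7, 15, 18, [15, 18]]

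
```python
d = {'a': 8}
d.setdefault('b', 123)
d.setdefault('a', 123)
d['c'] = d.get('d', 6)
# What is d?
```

After line 1: d = {'a': 8}
After line 2 (setdefault adds 'b'=123): d = {'a': 8, 'b': 123}
After line 3 (setdefault 'a' no-op, already exists): d = {'a': 8, 'b': 123}
After line 4 (get('d', 6) returns default since 'd' not in d): d = {'a': 8, 'b': 123, 'c': 6}

{'a': 8, 'b': 123, 'c': 6}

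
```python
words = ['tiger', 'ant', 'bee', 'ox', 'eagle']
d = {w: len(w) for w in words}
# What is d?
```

{'tiger': 5, 'ant': 3, 'bee': 3, 'ox': 2, 'eagle': 5}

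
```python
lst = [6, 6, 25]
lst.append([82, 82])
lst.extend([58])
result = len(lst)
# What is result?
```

After line 1: lst = [6, 6, 25]
After line 2 (append adds [82, 82] as single element): lst = [6, 6, 25, [82, 82]]
After line 3 (extend unpacks [58], adds 58): lst = [6, 6, 25, [82, 82], 58]
After line 4: result = len(lst) = 5

5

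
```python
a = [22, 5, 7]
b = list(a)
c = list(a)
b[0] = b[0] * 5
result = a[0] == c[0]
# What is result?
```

After line 1: a = [22, 5, 7]
After line 2 (b = list(a), copy): a = [22, 5, 7], b = [22, 5, 7]
After line 3 (c = list(a) is a copy, new object): c = [22, 5, 7]
After line 4 (b[0] = 22 * 5 = 110; only b mutates (copy)): a = [22, 5, 7], b = [110, 5, 7], c = [22, 5, 7]
After line 5 (a[0] = 22, c[0] = 22; result = True)

True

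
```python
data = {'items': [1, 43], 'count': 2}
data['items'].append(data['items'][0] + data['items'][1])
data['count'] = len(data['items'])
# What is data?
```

After line 1: data = {'items': [1, 43], 'count': 2}
After line 2 (append 1 + 43 = 44): data = {'items': [1, 43, 44], 'count': 2}
After line 3 (count = len(items) = 3): data = {'items': [1, 43, 44], 'count': 3}

{'items': [1, 43, 44], 'count': 3}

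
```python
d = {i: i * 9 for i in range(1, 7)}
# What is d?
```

{1: 9, 2: 18, 3: 27, 4: 36, 5: 45, 6: 54}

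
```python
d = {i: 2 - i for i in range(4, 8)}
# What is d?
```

{4: -2, 5: -3, 6: -4, 7: -5}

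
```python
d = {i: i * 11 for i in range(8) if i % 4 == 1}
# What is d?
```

{1: 11, 5: 55}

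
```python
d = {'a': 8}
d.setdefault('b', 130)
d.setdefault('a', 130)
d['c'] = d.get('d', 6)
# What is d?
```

After line 1: d = {'a': 8}
After line 2 (setdefault adds 'b'=130): d = {'a': 8, 'b': 130}
After line 3 (setdefault 'a' no-op, already exists): d = {'a': 8, 'b': 130}
After line 4 (get('d', 6) returns default since 'd' not in d): d = {'a': 8, 'b': 130, 'c': 6}

{'a': 8, 'b': 130, 'c': 6}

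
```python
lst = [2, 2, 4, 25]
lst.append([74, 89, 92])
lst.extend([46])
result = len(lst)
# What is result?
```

After line 1: lst = [2, 2, 4, 25]
After line 2 (append adds [74, 89, 92] as single element): lst = [2, 2, 4, 25, [74, 89, 92]]
After line 3 (extend unpacks [46], adds 46): lst = [2, 2, 4, 25, [74, 89, 92], 46]
After line 4: result = len(lst) = 6

6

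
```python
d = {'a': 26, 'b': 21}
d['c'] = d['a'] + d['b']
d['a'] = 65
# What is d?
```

After line 1: d = {'a': 26, 'b': 21}
After line 2 (d['c'] = 26 + 21): d = {'a': 26, 'b': 21, 'c': 47}
After line 3: d = {'a': 65, 'b': 21, 'c': 47}

{'a': 65, 'b': 21, 'c': 47}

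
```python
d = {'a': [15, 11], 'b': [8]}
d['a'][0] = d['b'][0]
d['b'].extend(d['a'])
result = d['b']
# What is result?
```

After line 1: d = {'a': [15, 11], 'b': [8]}
After line 2 (a[0] = b[0] = 8): d = {'a': [8, 11], 'b': [8]}
After line 3 (b.extend(a) appends [8, 11]): d = {'a': [8, 11], 'b': [8, 8, 11]}
After line 4: result = d['b'] = [8, 8, 11]

[8, 8, 11]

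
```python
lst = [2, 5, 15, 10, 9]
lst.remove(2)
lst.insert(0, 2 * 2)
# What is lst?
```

After line 1: lst = [2, 5, 15, 10, 9]
After line 2 (remove first 2): lst = [5, 15, 10, 9]
After line 3 (insert 4 at index 0): lst = [4, 5, 15, 10, 9]

[4, 5, 15, 10, 9]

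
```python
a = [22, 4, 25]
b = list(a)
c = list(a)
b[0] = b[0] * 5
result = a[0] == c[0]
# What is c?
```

After line 1: a = [22, 4, 25]
After line 2 (b = list(a), copy): a = [22, 4, 25], b = [22, 4, 25]
After line 3 (c = list(a) is a copy, new object): c = [22, 4, 25]
After line 4 (b[0] = 22 * 5 = 110; only b mutates (copy)): a = [22, 4, 25], b = [110, 4, 25], c = [22, 4, 25]
After line 5 (a[0] = 22, c[0] = 22; result = True)

[22, 4, 25]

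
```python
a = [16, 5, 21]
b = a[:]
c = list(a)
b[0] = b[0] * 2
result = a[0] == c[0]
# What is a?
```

After line 1: a = [16, 5, 21]
After line 2 (b = a[:], copy): a = [16, 5, 21], b = [16, 5, 21]
After line 3 (c = list(a) is a copy, new object): c = [16, 5, 21]
After line 4 (b[0] = 16 * 2 = 32; only b mutates (copy)): a = [16, 5, 21], b = [32, 5, 21], c = [16, 5, 21]
After line 5 (a[0] = 16, c[0] = 16; result = True)

[16, 5, 21]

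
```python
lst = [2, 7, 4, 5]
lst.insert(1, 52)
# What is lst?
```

[2, 52, 7, 4, 5]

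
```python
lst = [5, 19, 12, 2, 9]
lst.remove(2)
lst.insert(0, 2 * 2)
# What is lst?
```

After line 1: lst = [5, 19, 12, 2, 9]
After line 2 (remove first 2): lst = [5, 19, 12, 9]
After line 3 (insert 4 at index 0): lst = [4, 5, 19, 12, 9]

[4, 5, 19, 12, 9]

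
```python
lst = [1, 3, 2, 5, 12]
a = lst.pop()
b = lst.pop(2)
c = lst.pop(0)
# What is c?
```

After line 1: lst = [1, 3, 2, 5, 12]
After line 2 (pop() -> a = 12): lst = [1, 3, 2, 5]
After line 3 (pop(2) -> b = 2): lst = [1, 3, 5]
After line 4 (pop(0) -> c = 1): lst = [3, 5]

1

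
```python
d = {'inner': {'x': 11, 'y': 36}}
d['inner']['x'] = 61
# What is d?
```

After line 1: d = {'inner': {'x': 11, 'y': 36}}
After line 2 (inner x overwritten): d = {'inner': {'x': 61, 'y': 36}}

{'inner': {'x': 61, 'y': 36}}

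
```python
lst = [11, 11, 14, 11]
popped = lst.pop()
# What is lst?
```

[11, 11, 14]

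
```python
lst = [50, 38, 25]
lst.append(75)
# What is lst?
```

[50, 38, 25, 75]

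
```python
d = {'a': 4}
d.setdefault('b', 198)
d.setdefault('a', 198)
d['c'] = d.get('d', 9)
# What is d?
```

After line 1: d = {'a': 4}
After line 2 (setdefault adds 'b'=198): d = {'a': 4, 'b': 198}
After line 3 (setdefault 'a' no-op, already exists): d = {'a': 4, 'b': 198}
After line 4 (get('d', 9) returns default since 'd' not in d): d = {'a': 4, 'b': 198, 'c': 9}

{'a': 4, 'b': 198, 'c': 9}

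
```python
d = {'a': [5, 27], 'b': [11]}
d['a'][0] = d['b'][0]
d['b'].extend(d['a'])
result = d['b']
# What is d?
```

After line 1: d = {'a': [5, 27], 'b': [11]}
After line 2 (a[0] = b[0] = 11): d = {'a': [11, 27], 'b': [11]}
After line 3 (b.extend(a) appends [11, 27]): d = {'a': [11, 27], 'b': [11, 11, 27]}
After line 4: result = d['b'] = [11, 11, 27]

{'a': [11, 27], 'b': [11, 11, 27]}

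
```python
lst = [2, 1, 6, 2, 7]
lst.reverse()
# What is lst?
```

[7, 2, 6, 1, 2]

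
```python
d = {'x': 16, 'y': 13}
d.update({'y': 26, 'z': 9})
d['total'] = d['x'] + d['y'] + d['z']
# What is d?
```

After line 1: d = {'x': 16, 'y': 13}
After line 2 (y overwritten, z added): d = {'x': 16, 'y': 26, 'z': 9}
After line 3 (total = 16 + 26 + 9 = 51): d = {'x': 16, 'y': 26, 'z': 9, 'total': 51}

{'x': 16, 'y': 26, 'z': 9, 'total': 51}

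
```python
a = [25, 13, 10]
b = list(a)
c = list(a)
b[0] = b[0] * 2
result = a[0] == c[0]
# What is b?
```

After line 1: a = [25, 13, 10]
After line 2 (b = list(a), copy): a = [25, 13, 10], b = [25, 13, 10]
After line 3 (c = list(a) is a copy, new object): c = [25, 13, 10]
After line 4 (b[0] = 25 * 2 = 50; only b mutates (copy)): a = [25, 13, 10], b = [50, 13, 10], c = [25, 13, 10]
After line 5 (a[0] = 25, c[0] = 25; result = True)

[50, 13, 10]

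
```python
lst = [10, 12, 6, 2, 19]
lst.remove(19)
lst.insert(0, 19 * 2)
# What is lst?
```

After line 1: lst = [10, 12, 6, 2, 19]
After line 2 (remove first 19): lst = [10, 12, 6, 2]
After line 3 (insert 38 at index 0): lst = [38, 10, 12, 6, 2]

[38, 10, 12, 6, 2]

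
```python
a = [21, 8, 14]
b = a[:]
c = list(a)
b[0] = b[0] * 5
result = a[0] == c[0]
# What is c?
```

After line 1: a = [21, 8, 14]
After line 2 (b = a[:], copy): a = [21, 8, 14], b = [21, 8, 14]
After line 3 (c = list(a) is a copy, new object): c = [21, 8, 14]
After line 4 (b[0] = 21 * 5 = 105; only b mutates (copy)): a = [21, 8, 14], b = [105, 8, 14], c = [21, 8, 14]
After line 5 (a[0] = 21, c[0] = 21; result = True)

[21, 8, 14]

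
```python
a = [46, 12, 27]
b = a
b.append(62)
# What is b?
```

After line 1: a = [46, 12, 27]
After line 2 (b = a is an alias, same object): a = [46, 12, 27], b = [46, 12, 27]
After line 3 (b.append mutates the shared list): a = [46, 12, 27, 62], b = [46, 12, 27, 62]

[46, 12, 27, 62]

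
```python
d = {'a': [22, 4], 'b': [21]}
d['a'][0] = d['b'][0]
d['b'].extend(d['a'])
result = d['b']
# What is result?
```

After line 1: d = {'a': [22, 4], 'b': [21]}
After line 2 (a[0] = b[0] = 21): d = {'a': [21, 4], 'b': [21]}
After line 3 (b.extend(a) appends [21, 4]): d = {'a': [21, 4], 'b': [21, 21, 4]}
After line 4: result = d['b'] = [21, 21, 4]

[21, 21, 4]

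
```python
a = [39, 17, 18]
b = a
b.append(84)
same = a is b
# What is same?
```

After line 1: a = [39, 17, 18]
After line 2 (b = a is an alias, same object): a = [39, 17, 18], b = [39, 17, 18]
After line 3 (b.append mutates the shared list): a = [39, 17, 18, 84], b = [39, 17, 18, 84]
After line 4 (same = a is b; same object -> True): same = True

True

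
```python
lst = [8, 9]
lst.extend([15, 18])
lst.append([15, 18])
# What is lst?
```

After line 1: lst = [8, 9]
After line 2 (extend unpacks [15, 18]): lst = [8, 9, 15, 18]
After line 3 (append adds [15, 18] as single element): lst = [8, 9, 15, 18, [15, 18]]

[8, 9, 15, 18, [15, 18]]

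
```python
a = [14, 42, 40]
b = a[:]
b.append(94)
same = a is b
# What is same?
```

After line 1: a = [14, 42, 40]
After line 2 (b = a[:] is a shallow copy, new object): a = [14, 42, 40], b = [14, 42, 40]
After line 3 (append only mutates b): a = [14, 42, 40], b = [14, 42, 40, 94]
After line 4 (same = a is b; different objects -> False): same = False

False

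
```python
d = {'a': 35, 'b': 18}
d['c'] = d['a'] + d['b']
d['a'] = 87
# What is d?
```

After line 1: d = {'a': 35, 'b': 18}
After line 2 (d['c'] = 35 + 18): d = {'a': 35, 'b': 18, 'c': 53}
After line 3: d = {'a': 87, 'b': 18, 'c': 53}

{'a': 87, 'b': 18, 'c': 53}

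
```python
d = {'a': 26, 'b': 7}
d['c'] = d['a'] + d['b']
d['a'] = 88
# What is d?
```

After line 1: d = {'a': 26, 'b': 7}
After line 2 (d['c'] = 26 + 7): d = {'a': 26, 'b': 7, 'c': 33}
After line 3: d = {'a': 88, 'b': 7, 'c': 33}

{'a': 88, 'b': 7, 'c': 33}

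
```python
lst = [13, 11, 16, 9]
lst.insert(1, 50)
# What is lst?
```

[13, 50, 11, 16, 9]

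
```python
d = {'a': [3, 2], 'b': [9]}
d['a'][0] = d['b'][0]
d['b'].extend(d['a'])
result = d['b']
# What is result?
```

After line 1: d = {'a': [3, 2], 'b': [9]}
After line 2 (a[0] = b[0] = 9): d = {'a': [9, 2], 'b': [9]}
After line 3 (b.extend(a) appends [9, 2]): d = {'a': [9, 2], 'b': [9, 9, 2]}
After line 4: result = d['b'] = [9, 9, 2]

[9, 9, 2]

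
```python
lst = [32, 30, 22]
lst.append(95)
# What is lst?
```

[32, 30, 22, 95]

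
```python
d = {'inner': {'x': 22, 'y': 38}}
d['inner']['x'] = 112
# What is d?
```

After line 1: d = {'inner': {'x': 22, 'y': 38}}
After line 2 (inner x overwritten): d = {'inner': {'x': 112, 'y': 38}}

{'inner': {'x': 112, 'y': 38}}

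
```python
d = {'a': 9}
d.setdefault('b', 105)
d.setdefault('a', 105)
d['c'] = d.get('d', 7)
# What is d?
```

After line 1: d = {'a': 9}
After line 2 (setdefault adds 'b'=105): d = {'a': 9, 'b': 105}
After line 3 (setdefault 'a' no-op, already exists): d = {'a': 9, 'b': 105}
After line 4 (get('d', 7) returns default since 'd' not in d): d = {'a': 9, 'b': 105, 'c': 7}

{'a': 9, 'b': 105, 'c': 7}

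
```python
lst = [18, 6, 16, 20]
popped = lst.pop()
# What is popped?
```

20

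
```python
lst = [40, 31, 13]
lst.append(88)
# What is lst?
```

[40, 31, 13, 88]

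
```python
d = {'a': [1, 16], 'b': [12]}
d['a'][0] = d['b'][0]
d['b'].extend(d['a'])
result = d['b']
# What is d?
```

After line 1: d = {'a': [1, 16], 'b': [12]}
After line 2 (a[0] = b[0] = 12): d = {'a': [12, 16], 'b': [12]}
After line 3 (b.extend(a) appends [12, 16]): d = {'a': [12, 16], 'b': [12, 12, 16]}
After line 4: result = d['b'] = [12, 12, 16]

{'a': [12, 16], 'b': [12, 12, 16]}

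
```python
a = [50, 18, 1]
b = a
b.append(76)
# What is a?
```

After line 1: a = [50, 18, 1]
After line 2 (b = a is an alias, same object): a = [50, 18, 1], b = [50, 18, 1]
After line 3 (b.append mutates the shared list): a = [50, 18, 1, 76], b = [50, 18, 1, 76]

[50, 18, 1, 76]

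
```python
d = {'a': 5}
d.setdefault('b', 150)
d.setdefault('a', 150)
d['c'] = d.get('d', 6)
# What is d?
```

After line 1: d = {'a': 5}
After line 2 (setdefault adds 'b'=150): d = {'a': 5, 'b': 150}
After line 3 (setdefault 'a' no-op, already exists): d = {'a': 5, 'b': 150}
After line 4 (get('d', 6) returns default since 'd' not in d): d = {'a': 5, 'b': 150, 'c': 6}

{'a': 5, 'b': 150, 'c': 6}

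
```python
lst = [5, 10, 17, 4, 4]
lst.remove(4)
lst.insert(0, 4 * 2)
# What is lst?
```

After line 1: lst = [5, 10, 17, 4, 4]
After line 2 (remove first 4): lst = [5, 10, 17, 4]
After line 3 (insert 8 at index 0): lst = [8, 5, 10, 17, 4]

[8, 5, 10, 17, 4]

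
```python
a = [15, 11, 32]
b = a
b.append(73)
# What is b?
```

After line 1: a = [15, 11, 32]
After line 2 (b = a is an alias, same object): a = [15, 11, 32], b = [15, 11, 32]
After line 3 (b.append mutates the shared list): a = [15, 11, 32, 73], b = [15, 11, 32, 73]

[15, 11, 32, 73]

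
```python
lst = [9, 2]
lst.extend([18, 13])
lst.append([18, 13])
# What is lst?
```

After line 1: lst = [9, 2]
After line 2 (extend unpacks [18, 13]): lst = [9, 2, 18, 13]
After line 3 (append adds [18, 13] as single element): lst = [9, 2, 18, 13, [18, 13]]

[9, 2, 18, 13, [18, 13]]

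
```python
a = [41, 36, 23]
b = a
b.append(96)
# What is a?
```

After line 1: a = [41, 36, 23]
After line 2 (b = a is an alias, same object): a = [41, 36, 23], b = [41, 36, 23]
After line 3 (b.append mutates the shared list): a = [41, 36, 23, 96], b = [41, 36, 23, 96]

[41, 36, 23, 96]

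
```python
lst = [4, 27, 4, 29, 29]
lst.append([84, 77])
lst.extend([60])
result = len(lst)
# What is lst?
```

After line 1: lst = [4, 27, 4, 29, 29]
After line 2 (append adds [84, 77] as single element): lst = [4, 27, 4, 29, 29, [84, 77]]
After line 3 (extend unpacks [60], adds 60): lst = [4, 27, 4, 29, 29, [84, 77], 60]
After line 4: result = len(lst) = 7

[4, 27, 4, 29, 29, [84, 77], 60]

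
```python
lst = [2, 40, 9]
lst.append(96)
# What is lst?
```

[2, 40, 9, 96]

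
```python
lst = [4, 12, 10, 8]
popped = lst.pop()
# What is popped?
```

8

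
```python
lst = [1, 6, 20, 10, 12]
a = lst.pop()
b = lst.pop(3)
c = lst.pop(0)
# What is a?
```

After line 1: lst = [1, 6, 20, 10, 12]
After line 2 (pop() -> a = 12): lst = [1, 6, 20, 10]
After line 3 (pop(3) -> b = 10): lst = [1, 6, 20]
After line 4 (pop(0) -> c = 1): lst = [6, 20]

12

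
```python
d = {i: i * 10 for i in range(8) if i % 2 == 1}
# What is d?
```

{1: 10, 3: 30, 5: 50, 7: 70}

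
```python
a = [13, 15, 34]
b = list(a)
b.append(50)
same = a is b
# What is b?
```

After line 1: a = [13, 15, 34]
After line 2 (b = list(a) is a shallow copy, new object): a = [13, 15, 34], b = [13, 15, 34]
After line 3 (append only mutates b): a = [13, 15, 34], b = [13, 15, 34, 50]
After line 4 (same = a is b; different objects -> False): same = False

[13, 15, 34, 50]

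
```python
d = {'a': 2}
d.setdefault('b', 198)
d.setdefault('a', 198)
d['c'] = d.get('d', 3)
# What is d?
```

After line 1: d = {'a': 2}
After line 2 (setdefault adds 'b'=198): d = {'a': 2, 'b': 198}
After line 3 (setdefault 'a' no-op, already exists): d = {'a': 2, 'b': 198}
After line 4 (get('d', 3) returns default since 'd' not in d): d = {'a': 2, 'b': 198, 'c': 3}

{'a': 2, 'b': 198, 'c': 3}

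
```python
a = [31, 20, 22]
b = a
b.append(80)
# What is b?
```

After line 1: a = [31, 20, 22]
After line 2 (b = a is an alias, same object): a = [31, 20, 22], b = [31, 20, 22]
After line 3 (b.append mutates the shared list): a = [31, 20, 22, 80], b = [31, 20, 22, 80]

[31, 20, 22, 80]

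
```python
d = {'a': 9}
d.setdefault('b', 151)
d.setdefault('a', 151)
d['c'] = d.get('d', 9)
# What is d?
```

After line 1: d = {'a': 9}
After line 2 (setdefault adds 'b'=151): d = {'a': 9, 'b': 151}
After line 3 (setdefault 'a' no-op, already exists): d = {'a': 9, 'b': 151}
After line 4 (get('d', 9) returns default since 'd' not in d): d = {'a': 9, 'b': 151, 'c': 9}

{'a': 9, 'b': 151, 'c': 9}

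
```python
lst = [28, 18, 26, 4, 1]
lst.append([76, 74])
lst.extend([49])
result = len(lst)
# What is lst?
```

After line 1: lst = [28, 18, 26, 4, 1]
After line 2 (append adds [76, 74] as single element): lst = [28, 18, 26, 4, 1, [76, 74]]
After line 3 (extend unpacks [49], adds 49): lst = [28, 18, 26, 4, 1, [76, 74], 49]
After line 4: result = len(lst) = 7

[28, 18, 26, 4, 1, [76, 74], 49]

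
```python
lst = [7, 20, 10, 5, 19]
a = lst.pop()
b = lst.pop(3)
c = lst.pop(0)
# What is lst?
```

After line 1: lst = [7, 20, 10, 5, 19]
After line 2 (pop() -> a = 19): lst = [7, 20, 10, 5]
After line 3 (pop(3) -> b = 5): lst = [7, 20, 10]
After line 4 (pop(0) -> c = 7): lst = [20, 10]

[20, 10]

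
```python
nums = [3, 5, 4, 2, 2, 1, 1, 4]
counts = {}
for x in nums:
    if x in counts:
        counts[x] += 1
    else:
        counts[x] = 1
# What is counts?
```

Initial: counts = {}, nums = [3, 5, 4, 2, 2, 1, 1, 4]
See 3: counts = {3: 1}
See 5: counts = {3: 1, 5: 1}
See 4: counts = {3: 1, 5: 1, 4: 1}
See 2: counts = {3: 1, 5: 1, 4: 1, 2: 1}
See 2: counts = {3: 1, 5: 1, 4: 1, 2: 2}
See 1: counts = {3: 1, 5: 1, 4: 1, 2: 2, 1: 1}
See 1: counts = {3: 1, 5: 1, 4: 1, 2: 2, 1: 2}
See 4: counts = {3: 1, 5: 1, 4: 2, 2: 2, 1: 2}

{3: 1, 5: 1, 4: 2, 2: 2, 1: 2}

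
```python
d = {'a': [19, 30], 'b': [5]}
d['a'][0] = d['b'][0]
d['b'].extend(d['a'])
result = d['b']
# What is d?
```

After line 1: d = {'a': [19, 30], 'b': [5]}
After line 2 (a[0] = b[0] = 5): d = {'a': [5, 30], 'b': [5]}
After line 3 (b.extend(a) appends [5, 30]): d = {'a': [5, 30], 'b': [5, 5, 30]}
After line 4: result = d['b'] = [5, 5, 30]

{'a': [5, 30], 'b': [5, 5, 30]}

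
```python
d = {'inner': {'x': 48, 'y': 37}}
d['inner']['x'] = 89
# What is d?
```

After line 1: d = {'inner': {'x': 48, 'y': 37}}
After line 2 (inner x overwritten): d = {'inner': {'x': 89, 'y': 37}}

{'inner': {'x': 89, 'y': 37}}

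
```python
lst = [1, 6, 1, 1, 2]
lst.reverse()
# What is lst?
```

[2, 1, 1, 6, 1]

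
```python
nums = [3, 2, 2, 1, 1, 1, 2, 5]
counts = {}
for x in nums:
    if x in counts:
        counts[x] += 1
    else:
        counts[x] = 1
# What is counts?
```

Initial: counts = {}, nums = [3, 2, 2, 1, 1, 1, 2, 5]
See 3: counts = {3: 1}
See 2: counts = {3: 1, 2: 1}
See 2: counts = {3: 1, 2: 2}
See 1: counts = {3: 1, 2: 2, 1: 1}
See 1: counts = {3: 1, 2: 2, 1: 2}
See 1: counts = {3: 1, 2: 2, 1: 3}
See 2: counts = {3: 1, 2: 3, 1: 3}
See 5: counts = {3: 1, 2: 3, 1: 3, 5: 1}

{3: 1, 2: 3, 1: 3, 5: 1}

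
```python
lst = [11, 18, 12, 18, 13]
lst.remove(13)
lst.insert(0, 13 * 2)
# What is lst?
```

After line 1: lst = [11, 18, 12, 18, 13]
After line 2 (remove first 13): lst = [11, 18, 12, 18]
After line 3 (insert 26 at index 0): lst = [26, 11, 18, 12, 18]

[26, 11, 18, 12, 18]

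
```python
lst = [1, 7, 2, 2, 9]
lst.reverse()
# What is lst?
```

[9, 2, 2, 7, 1]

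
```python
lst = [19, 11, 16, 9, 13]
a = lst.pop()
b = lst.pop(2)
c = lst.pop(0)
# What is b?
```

After line 1: lst = [19, 11, 16, 9, 13]
After line 2 (pop() -> a = 13): lst = [19, 11, 16, 9]
After line 3 (pop(2) -> b = 16): lst = [19, 11, 9]
After line 4 (pop(0) -> c = 19): lst = [11, 9]

16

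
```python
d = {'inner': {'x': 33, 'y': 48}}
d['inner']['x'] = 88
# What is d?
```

After line 1: d = {'inner': {'x': 33, 'y': 48}}
After line 2 (inner x overwritten): d = {'inner': {'x': 88, 'y': 48}}

{'inner': {'x': 88, 'y': 48}}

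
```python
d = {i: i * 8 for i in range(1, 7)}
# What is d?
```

{1: 8, 2: 16, 3: 24, 4: 32, 5: 40, 6: 48}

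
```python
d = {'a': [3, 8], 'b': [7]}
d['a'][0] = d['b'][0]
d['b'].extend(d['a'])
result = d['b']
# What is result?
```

After line 1: d = {'a': [3, 8], 'b': [7]}
After line 2 (a[0] = b[0] = 7): d = {'a': [7, 8], 'b': [7]}
After line 3 (b.extend(a) appends [7, 8]): d = {'a': [7, 8], 'b': [7, 7, 8]}
After line 4: result = d['b'] = [7, 7, 8]

[7, 7, 8]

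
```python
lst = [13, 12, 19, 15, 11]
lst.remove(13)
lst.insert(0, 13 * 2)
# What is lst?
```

After line 1: lst = [13, 12, 19, 15, 11]
After line 2 (remove first 13): lst = [12, 19, 15, 11]
After line 3 (insert 26 at index 0): lst = [26, 12, 19, 15, 11]

[26, 12, 19, 15, 11]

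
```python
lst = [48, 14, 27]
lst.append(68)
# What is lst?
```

[48, 14, 27, 68]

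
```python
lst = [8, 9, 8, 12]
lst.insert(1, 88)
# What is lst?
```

[8, 88, 9, 8, 12]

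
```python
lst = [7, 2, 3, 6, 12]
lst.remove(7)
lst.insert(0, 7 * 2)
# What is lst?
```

After line 1: lst = [7, 2, 3, 6, 12]
After line 2 (remove first 7): lst = [2, 3, 6, 12]
After line 3 (insert 14 at index 0): lst = [14, 2, 3, 6, 12]

[14, 2, 3, 6, 12]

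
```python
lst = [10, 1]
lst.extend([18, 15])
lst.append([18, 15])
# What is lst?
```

After line 1: lst = [10, 1]
After line 2 (extend unpacks [18, 15]): lst = [10, 1, 18, 15]
After line 3 (append adds [18, 15] as single element): lst = [10, 1, 18, 15, [18, 15]]

[10, 1, 18, 15, [18, 15]]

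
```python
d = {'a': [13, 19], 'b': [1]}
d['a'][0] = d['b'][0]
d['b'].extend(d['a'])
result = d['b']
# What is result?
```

After line 1: d = {'a': [13, 19], 'b': [1]}
After line 2 (a[0] = b[0] = 1): d = {'a': [1, 19], 'b': [1]}
After line 3 (b.extend(a) appends [1, 19]): d = {'a': [1, 19], 'b': [1, 1, 19]}
After line 4: result = d['b'] = [1, 1, 19]

[1, 1, 19]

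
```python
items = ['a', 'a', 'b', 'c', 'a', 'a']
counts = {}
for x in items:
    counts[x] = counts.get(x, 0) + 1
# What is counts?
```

Initial: counts = {}, items = ['a', 'a', 'b', 'c', 'a', 'a']
See 'a': counts = {'a': 1}
See 'a': counts = {'a': 2}
See 'b': counts = {'a': 2, 'b': 1}
See 'c': counts = {'a': 2, 'b': 1, 'c': 1}
See 'a': counts = {'a': 3, 'b': 1, 'c': 1}
See 'a': counts = {'a': 4, 'b': 1, 'c': 1}

{'a': 4, 'b': 1, 'c': 1}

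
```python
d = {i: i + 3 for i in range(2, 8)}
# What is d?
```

{2: 5, 3: 6, 4: 7, 5: 8, 6: 9, 7: 10}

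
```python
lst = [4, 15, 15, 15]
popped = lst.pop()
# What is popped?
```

15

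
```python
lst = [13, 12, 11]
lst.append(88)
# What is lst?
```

[13, 12, 11, 88]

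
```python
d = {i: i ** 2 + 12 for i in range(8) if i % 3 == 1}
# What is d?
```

{1: 13, 4: 28, 7: 61}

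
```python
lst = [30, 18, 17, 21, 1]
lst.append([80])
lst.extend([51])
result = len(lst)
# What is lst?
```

After line 1: lst = [30, 18, 17, 21, 1]
After line 2 (append adds [80] as single element): lst = [30, 18, 17, 21, 1, [80]]
After line 3 (extend unpacks [51], adds 51): lst = [30, 18, 17, 21, 1, [80], 51]
After line 4: result = len(lst) = 7

[30, 18, 17, 21, 1, [80], 51]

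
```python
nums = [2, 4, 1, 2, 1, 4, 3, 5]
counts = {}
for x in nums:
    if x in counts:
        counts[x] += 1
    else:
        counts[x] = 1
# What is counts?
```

Initial: counts = {}, nums = [2, 4, 1, 2, 1, 4, 3, 5]
See 2: counts = {2: 1}
See 4: counts = {2: 1, 4: 1}
See 1: counts = {2: 1, 4: 1, 1: 1}
See 2: counts = {2: 2, 4: 1, 1: 1}
See 1: counts = {2: 2, 4: 1, 1: 2}
See 4: counts = {2: 2, 4: 2, 1: 2}
See 3: counts = {2: 2, 4: 2, 1: 2, 3: 1}
See 5: counts = {2: 2, 4: 2, 1: 2, 3: 1, 5: 1}

{2: 2, 4: 2, 1: 2, 3: 1, 5: 1}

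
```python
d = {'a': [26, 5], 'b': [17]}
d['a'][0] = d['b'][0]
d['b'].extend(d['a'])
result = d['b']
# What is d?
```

After line 1: d = {'a': [26, 5], 'b': [17]}
After line 2 (a[0] = b[0] = 17): d = {'a': [17, 5], 'b': [17]}
After line 3 (b.extend(a) appends [17, 5]): d = {'a': [17, 5], 'b': [17, 17, 5]}
After line 4: result = d['b'] = [17, 17, 5]

{'a': [17, 5], 'b': [17, 17, 5]}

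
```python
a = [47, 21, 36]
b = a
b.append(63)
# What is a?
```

After line 1: a = [47, 21, 36]
After line 2 (b = a is an alias, same object): a = [47, 21, 36], b = [47, 21, 36]
After line 3 (b.append mutates the shared list): a = [47, 21, 36, 63], b = [47, 21, 36, 63]

[47, 21, 36, 63]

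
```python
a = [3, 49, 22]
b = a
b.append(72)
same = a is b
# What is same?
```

After line 1: a = [3, 49, 22]
After line 2 (b = a is an alias, same object): a = [3, 49, 22], b = [3, 49, 22]
After line 3 (b.append mutates the shared list): a = [3, 49, 22, 72], b = [3, 49, 22, 72]
After line 4 (same = a is b; same object -> True): same = True

True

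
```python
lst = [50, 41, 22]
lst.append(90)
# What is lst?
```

[50, 41, 22, 90]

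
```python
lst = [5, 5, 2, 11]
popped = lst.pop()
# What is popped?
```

11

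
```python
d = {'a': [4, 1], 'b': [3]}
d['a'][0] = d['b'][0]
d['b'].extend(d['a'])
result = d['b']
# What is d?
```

After line 1: d = {'a': [4, 1], 'b': [3]}
After line 2 (a[0] = b[0] = 3): d = {'a': [3, 1], 'b': [3]}
After line 3 (b.extend(a) appends [3, 1]): d = {'a': [3, 1], 'b': [3, 3, 1]}
After line 4: result = d['b'] = [3, 3, 1]

{'a': [3, 1], 'b': [3, 3, 1]}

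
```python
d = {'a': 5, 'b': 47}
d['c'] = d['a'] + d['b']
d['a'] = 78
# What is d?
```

After line 1: d = {'a': 5, 'b': 47}
After line 2 (d['c'] = 5 + 47): d = {'a': 5, 'b': 47, 'c': 52}
After line 3: d = {'a': 78, 'b': 47, 'c': 52}

{'a': 78, 'b': 47, 'c': 52}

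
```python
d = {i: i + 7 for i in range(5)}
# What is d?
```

{0: 7, 1: 8, 2: 9, 3: 10, 4: 11}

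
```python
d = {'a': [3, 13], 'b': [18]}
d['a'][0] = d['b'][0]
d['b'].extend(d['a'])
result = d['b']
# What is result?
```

After line 1: d = {'a': [3, 13], 'b': [18]}
After line 2 (a[0] = b[0] = 18): d = {'a': [18, 13], 'b': [18]}
After line 3 (b.extend(a) appends [18, 13]): d = {'a': [18, 13], 'b': [18, 18, 13]}
After line 4: result = d['b'] = [18, 18, 13]

[18, 18, 13]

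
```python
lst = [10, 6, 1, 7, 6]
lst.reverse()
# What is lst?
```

[6, 7, 1, 6, 10]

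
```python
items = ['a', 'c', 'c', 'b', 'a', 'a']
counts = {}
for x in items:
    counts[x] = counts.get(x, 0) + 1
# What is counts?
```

Initial: counts = {}, items = ['a', 'c', 'c', 'b', 'a', 'a']
See 'a': counts = {'a': 1}
See 'c': counts = {'a': 1, 'c': 1}
See 'c': counts = {'a': 1, 'c': 2}
See 'b': counts = {'a': 1, 'c': 2, 'b': 1}
See 'a': counts = {'a': 2, 'c': 2, 'b': 1}
See 'a': counts = {'a': 3, 'c': 2, 'b': 1}

{'a': 3, 'c': 2, 'b': 1}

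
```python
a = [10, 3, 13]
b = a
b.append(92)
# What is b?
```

After line 1: a = [10, 3, 13]
After line 2 (b = a is an alias, same object): a = [10, 3, 13], b = [10, 3, 13]
After line 3 (b.append mutates the shared list): a = [10, 3, 13, 92], b = [10, 3, 13, 92]

[10, 3, 13, 92]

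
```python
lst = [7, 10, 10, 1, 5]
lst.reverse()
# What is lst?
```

[5, 1, 10, 10, 7]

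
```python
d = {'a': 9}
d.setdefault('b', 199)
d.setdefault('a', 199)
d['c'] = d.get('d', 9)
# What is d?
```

After line 1: d = {'a': 9}
After line 2 (setdefault adds 'b'=199): d = {'a': 9, 'b': 199}
After line 3 (setdefault 'a' no-op, already exists): d = {'a': 9, 'b': 199}
After line 4 (get('d', 9) returns default since 'd' not in d): d = {'a': 9, 'b': 199, 'c': 9}

{'a': 9, 'b': 199, 'c': 9}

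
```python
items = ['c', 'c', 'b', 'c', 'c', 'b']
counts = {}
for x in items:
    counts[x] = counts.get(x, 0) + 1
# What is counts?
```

Initial: counts = {}, items = ['c', 'c', 'b', 'c', 'c', 'b']
See 'c': counts = {'c': 1}
See 'c': counts = {'c': 2}
See 'b': counts = {'c': 2, 'b': 1}
See 'c': counts = {'c': 3, 'b': 1}
See 'c': counts = {'c': 4, 'b': 1}
See 'b': counts = {'c': 4, 'b': 2}

{'c': 4, 'b': 2}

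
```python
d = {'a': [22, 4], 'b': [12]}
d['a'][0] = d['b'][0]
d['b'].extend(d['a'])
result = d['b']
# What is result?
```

After line 1: d = {'a': [22, 4], 'b': [12]}
After line 2 (a[0] = b[0] = 12): d = {'a': [12, 4], 'b': [12]}
After line 3 (b.extend(a) appends [12, 4]): d = {'a': [12, 4], 'b': [12, 12, 4]}
After line 4: result = d['b'] = [12, 12, 4]

[12, 12, 4]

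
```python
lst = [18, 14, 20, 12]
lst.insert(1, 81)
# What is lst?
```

[18, 81, 14, 20, 12]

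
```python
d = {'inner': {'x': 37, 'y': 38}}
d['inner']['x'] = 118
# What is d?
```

After line 1: d = {'inner': {'x': 37, 'y': 38}}
After line 2 (inner x overwritten): d = {'inner': {'x': 118, 'y': 38}}

{'inner': {'x': 118, 'y': 38}}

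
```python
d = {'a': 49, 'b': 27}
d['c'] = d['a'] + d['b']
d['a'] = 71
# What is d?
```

After line 1: d = {'a': 49, 'b': 27}
After line 2 (d['c'] = 49 + 27): d = {'a': 49, 'b': 27, 'c': 76}
After line 3: d = {'a': 71, 'b': 27, 'c': 76}

{'a': 71, 'b': 27, 'c': 76}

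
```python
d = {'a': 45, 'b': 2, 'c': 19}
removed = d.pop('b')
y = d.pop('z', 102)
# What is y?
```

After line 1: d = {'a': 45, 'b': 2, 'c': 19}
After line 2 (pop 'b' returns 2): d = {'a': 45, 'c': 19}, removed = 2
After line 3 (pop 'z' missing, returns default 102): d = {'a': 45, 'c': 19}, y = 102

102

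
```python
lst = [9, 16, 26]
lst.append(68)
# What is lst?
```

[9, 16, 26, 68]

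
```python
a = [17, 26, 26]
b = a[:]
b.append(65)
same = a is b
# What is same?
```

After line 1: a = [17, 26, 26]
After line 2 (b = a[:] is a shallow copy, new object): a = [17, 26, 26], b = [17, 26, 26]
After line 3 (append only mutates b): a = [17, 26, 26], b = [17, 26, 26, 65]
After line 4 (same = a is b; different objects -> False): same = False

False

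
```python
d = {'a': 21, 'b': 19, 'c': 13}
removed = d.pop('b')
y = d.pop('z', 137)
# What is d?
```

After line 1: d = {'a': 21, 'b': 19, 'c': 13}
After line 2 (pop 'b' returns 19): d = {'a': 21, 'c': 13}, removed = 19
After line 3 (pop 'z' missing, returns default 137): d = {'a': 21, 'c': 13}, y = 137

{'a': 21, 'c': 13}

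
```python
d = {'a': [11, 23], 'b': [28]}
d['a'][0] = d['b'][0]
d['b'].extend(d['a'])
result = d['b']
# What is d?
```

After line 1: d = {'a': [11, 23], 'b': [28]}
After line 2 (a[0] = b[0] = 28): d = {'a': [28, 23], 'b': [28]}
After line 3 (b.extend(a) appends [28, 23]): d = {'a': [28, 23], 'b': [28, 28, 23]}
After line 4: result = d['b'] = [28, 28, 23]

{'a': [28, 23], 'b': [28, 28, 23]}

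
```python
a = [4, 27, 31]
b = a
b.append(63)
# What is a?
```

After line 1: a = [4, 27, 31]
After line 2 (b = a is an alias, same object): a = [4, 27, 31], b = [4, 27, 31]
After line 3 (b.append mutates the shared list): a = [4, 27, 31, 63], b = [4, 27, 31, 63]

[4, 27, 31, 63]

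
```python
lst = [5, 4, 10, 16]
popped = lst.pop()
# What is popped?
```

16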